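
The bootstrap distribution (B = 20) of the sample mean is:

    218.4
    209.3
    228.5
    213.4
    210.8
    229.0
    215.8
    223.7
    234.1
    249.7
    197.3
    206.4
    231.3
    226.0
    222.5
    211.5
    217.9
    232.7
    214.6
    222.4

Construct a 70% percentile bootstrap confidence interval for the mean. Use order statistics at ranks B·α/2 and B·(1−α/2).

(209.3, 231.3)

Sorted replicates: 197.3, 206.4, 209.3, 210.8, 211.5, 213.4, 214.6, 215.8, 217.9, 218.4, 222.4, 222.5, 223.7, 226.0, 228.5, 229.0, 231.3, 232.7, 234.1, 249.7
α = 0.30; lower rank = 20 × 0.150 = 3; upper rank = 20 × 0.850 = 17.
The 3rd smallest replicate is 209.3; the 17th is 231.3.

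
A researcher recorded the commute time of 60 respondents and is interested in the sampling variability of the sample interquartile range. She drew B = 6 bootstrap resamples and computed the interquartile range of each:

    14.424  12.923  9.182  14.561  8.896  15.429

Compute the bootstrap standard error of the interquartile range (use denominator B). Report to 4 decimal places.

Bootstrap SE is the standard deviation of the 6 replicate interquartile ranges.
Mean of replicates: (14.424 + 12.923 + 9.182 + 14.561 + 8.896 + 15.429) / 6 = 75.41500 / 6 = 12.56917
Sum of squared deviations: (+1.85483)² + (+0.35383)² + (−3.38717)² + (+1.99183)² + (−3.67317)² + (+2.85983)² = 40.67670
Variance = 40.67670 / 6 = 6.77945
SE* = √6.77945

SE* = 2.6037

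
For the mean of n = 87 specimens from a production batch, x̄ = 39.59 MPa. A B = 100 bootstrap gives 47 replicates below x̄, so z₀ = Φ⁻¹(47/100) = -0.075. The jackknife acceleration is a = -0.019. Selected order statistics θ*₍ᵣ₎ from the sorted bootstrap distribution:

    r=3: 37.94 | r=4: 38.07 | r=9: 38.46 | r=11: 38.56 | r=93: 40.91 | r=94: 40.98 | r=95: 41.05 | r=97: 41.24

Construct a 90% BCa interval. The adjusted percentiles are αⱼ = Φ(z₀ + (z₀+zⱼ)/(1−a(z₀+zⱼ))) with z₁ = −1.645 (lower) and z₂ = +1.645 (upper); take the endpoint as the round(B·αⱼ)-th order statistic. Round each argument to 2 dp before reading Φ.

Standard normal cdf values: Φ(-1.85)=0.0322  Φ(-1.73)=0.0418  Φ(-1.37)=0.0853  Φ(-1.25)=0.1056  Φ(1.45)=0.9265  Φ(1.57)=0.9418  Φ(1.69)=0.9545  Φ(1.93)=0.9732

Lower: z₀ + z₁ = -0.075 + (-1.645) = -1.720; 1 − a(z₀+z₁) = 1 − (-0.019)(-1.720) = 0.9673; argument = -0.075 + (-1.720)/0.9673 = -1.8531 → -1.85.
α₁ = Φ(-1.85) = 0.0322; rank = round(100 × 0.0322) = 3; θ*₍3₎ = 37.94.
Upper: z₀ + z₂ = 1.570; 1 − a(z₀+z₂) = 1.0298; argument = 1.4495 → 1.45; α₂ = 0.9265; rank = 93; θ*₍93₎ = 40.91.

(37.94, 40.91)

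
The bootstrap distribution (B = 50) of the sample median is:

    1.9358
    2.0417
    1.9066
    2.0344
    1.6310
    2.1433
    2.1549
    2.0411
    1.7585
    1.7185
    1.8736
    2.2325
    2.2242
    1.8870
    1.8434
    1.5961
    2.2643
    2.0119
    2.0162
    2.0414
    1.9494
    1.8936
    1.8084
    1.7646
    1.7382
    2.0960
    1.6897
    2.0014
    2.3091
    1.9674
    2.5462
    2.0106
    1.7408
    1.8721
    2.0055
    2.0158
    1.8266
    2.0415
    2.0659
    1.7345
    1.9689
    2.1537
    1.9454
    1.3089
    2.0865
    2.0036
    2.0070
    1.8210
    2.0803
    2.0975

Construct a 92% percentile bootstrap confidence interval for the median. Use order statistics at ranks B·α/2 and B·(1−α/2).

Sorted replicates: 1.3089, 1.5961, 1.6310, 1.6897, 1.7185, 1.7345, 1.7382, 1.7408, 1.7585, 1.7646, 1.8084, 1.8210, 1.8266, 1.8434, 1.8721, 1.8736, 1.8870, 1.8936, 1.9066, 1.9358, 1.9454, 1.9494, 1.9674, 1.9689, 2.0014, 2.0036, 2.0055, 2.0070, 2.0106, 2.0119, 2.0158, 2.0162, 2.0344, 2.0411, 2.0414, 2.0415, 2.0417, 2.0659, 2.0803, 2.0865, 2.0960, 2.0975, 2.1433, 2.1537, 2.1549, 2.2242, 2.2325, 2.2643, 2.3091, 2.5462
α = 0.08; lower rank = 50 × 0.040 = 2; upper rank = 50 × 0.960 = 48.
The 2nd smallest replicate is 1.5961; the 48th is 2.2643.

(1.5961, 2.2643)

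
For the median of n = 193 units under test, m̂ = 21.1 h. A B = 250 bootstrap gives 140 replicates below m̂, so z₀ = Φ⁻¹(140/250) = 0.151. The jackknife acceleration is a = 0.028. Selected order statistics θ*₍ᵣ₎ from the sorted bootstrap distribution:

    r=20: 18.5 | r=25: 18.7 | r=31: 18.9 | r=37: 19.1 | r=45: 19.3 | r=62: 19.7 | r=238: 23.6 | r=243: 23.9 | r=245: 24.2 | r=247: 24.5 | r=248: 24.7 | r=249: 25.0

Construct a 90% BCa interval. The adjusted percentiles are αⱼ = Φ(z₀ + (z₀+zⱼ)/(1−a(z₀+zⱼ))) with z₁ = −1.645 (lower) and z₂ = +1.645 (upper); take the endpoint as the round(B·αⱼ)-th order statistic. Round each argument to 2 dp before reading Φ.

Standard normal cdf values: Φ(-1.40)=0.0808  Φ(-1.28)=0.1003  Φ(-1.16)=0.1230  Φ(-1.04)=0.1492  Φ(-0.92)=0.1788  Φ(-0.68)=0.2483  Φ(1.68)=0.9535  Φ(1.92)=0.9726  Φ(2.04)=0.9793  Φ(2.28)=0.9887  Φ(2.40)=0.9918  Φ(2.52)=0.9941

(18.7, 24.2)

Lower: z₀ + z₁ = 0.151 + (-1.645) = -1.494; 1 − a(z₀+z₁) = 1 − (0.028)(-1.494) = 1.0418; argument = 0.151 + (-1.494)/1.0418 = -1.2830 → -1.28.
α₁ = Φ(-1.28) = 0.1003; rank = round(250 × 0.1003) = 25; θ*₍25₎ = 18.7.
Upper: z₀ + z₂ = 1.796; 1 − a(z₀+z₂) = 0.9497; argument = 2.0421 → 2.04; α₂ = 0.9793; rank = 245; θ*₍245₎ = 24.2.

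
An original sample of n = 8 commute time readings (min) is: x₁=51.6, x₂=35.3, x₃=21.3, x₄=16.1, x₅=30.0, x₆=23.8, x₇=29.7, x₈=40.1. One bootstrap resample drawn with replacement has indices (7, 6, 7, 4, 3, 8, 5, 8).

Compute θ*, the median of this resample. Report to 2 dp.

θ* = 29.70

Resample values: 29.7, 23.8, 29.7, 16.1, 21.3, 40.1, 30.0, 40.1.
Sorted: 16.1, 21.3, 23.8, 29.7, 29.7, 30.0, 40.1, 40.1
Median = average of the two middle values = 29.70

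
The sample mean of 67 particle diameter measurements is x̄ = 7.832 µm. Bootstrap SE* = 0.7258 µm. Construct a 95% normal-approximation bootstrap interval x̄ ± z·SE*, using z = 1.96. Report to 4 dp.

Margin = 1.96 × 0.7258 = 1.42257
Interval: 7.832 ± 1.42257

(6.4094, 9.2546)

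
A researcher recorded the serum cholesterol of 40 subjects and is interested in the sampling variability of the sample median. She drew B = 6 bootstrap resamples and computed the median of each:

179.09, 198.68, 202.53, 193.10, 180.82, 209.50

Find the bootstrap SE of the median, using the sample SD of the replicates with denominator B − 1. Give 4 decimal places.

SE* = 12.0974

Bootstrap SE is the standard deviation of the 6 replicate medians.
Mean of replicates: (179.09 + 198.68 + 202.53 + 193.10 + 180.82 + 209.50) / 6 = 1163.72000 / 6 = 193.95333
Sum of squared deviations: (−14.86333)² + (+4.72667)² + (+8.57667)² + (−0.85333)² + (−13.13333)² + (+15.54667)² = 731.73073
Variance = 731.73073 / 5 = 146.34615
SE* = √146.34615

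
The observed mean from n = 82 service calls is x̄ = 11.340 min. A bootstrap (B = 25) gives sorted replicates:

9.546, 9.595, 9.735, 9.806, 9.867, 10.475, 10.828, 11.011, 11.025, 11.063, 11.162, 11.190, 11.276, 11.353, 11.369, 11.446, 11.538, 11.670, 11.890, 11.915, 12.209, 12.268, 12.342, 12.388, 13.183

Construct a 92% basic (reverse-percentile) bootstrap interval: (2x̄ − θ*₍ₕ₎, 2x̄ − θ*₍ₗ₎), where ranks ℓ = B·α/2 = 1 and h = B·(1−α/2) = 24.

Percentile endpoints at ranks 1 and 24: θ*₍1₎ = 9.546, θ*₍24₎ = 12.388.
Basic interval reflects these around x̄:
  lower = 2 × 11.340 − 12.388 = 10.292
  upper = 2 × 11.340 − 9.546 = 13.134

(10.292, 13.134)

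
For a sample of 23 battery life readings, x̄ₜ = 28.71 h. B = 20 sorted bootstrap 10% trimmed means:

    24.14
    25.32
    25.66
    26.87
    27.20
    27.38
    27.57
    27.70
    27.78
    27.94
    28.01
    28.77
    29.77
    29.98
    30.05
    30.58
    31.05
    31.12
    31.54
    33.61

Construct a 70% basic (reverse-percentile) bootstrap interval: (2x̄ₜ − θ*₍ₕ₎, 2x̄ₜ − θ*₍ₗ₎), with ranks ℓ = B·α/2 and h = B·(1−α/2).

Percentile endpoints at ranks 3 and 17: θ*₍3₎ = 25.66, θ*₍17₎ = 31.05.
Basic interval reflects these around x̄ₜ:
  lower = 2 × 28.71 − 31.05 = 26.37
  upper = 2 × 28.71 − 25.66 = 31.76

(26.37, 31.76)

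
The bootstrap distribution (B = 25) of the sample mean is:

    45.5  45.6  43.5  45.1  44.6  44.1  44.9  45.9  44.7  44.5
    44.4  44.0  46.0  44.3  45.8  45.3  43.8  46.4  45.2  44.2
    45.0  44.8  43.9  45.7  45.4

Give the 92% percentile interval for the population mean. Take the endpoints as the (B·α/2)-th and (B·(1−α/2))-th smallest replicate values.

(43.5, 46.0)

Sorted replicates: 43.5, 43.8, 43.9, 44.0, 44.1, 44.2, 44.3, 44.4, 44.5, 44.6, 44.7, 44.8, 44.9, 45.0, 45.1, 45.2, 45.3, 45.4, 45.5, 45.6, 45.7, 45.8, 45.9, 46.0, 46.4
α = 0.08; lower rank = 25 × 0.040 = 1; upper rank = 25 × 0.960 = 24.
The 1st smallest replicate is 43.5; the 24th is 46.0.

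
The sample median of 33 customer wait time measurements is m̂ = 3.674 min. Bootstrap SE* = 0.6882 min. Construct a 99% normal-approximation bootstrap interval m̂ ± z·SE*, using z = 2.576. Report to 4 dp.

(1.9012, 5.4468)

Margin = 2.576 × 0.6882 = 1.77280
Interval: 3.674 ± 1.77280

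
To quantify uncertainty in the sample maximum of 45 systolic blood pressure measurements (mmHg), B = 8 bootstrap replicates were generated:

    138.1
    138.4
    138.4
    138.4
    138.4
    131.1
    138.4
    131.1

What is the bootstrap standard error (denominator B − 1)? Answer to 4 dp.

SE* = 3.3577

Bootstrap SE is the standard deviation of the 8 replicate maximums.
Mean of replicates: (138.1 + 138.4 + 138.4 + 138.4 + 138.4 + 131.1 + 138.4 + 131.1) / 8 = 1092.30000 / 8 = 136.53750
Sum of squared deviations: (+1.56250)² + (+1.86250)² + (+1.86250)² + (+1.86250)² + (+1.86250)² + (−5.43750)² + (+1.86250)² + (−5.43750)² = 78.91875
Variance = 78.91875 / 7 = 11.27411
SE* = √11.27411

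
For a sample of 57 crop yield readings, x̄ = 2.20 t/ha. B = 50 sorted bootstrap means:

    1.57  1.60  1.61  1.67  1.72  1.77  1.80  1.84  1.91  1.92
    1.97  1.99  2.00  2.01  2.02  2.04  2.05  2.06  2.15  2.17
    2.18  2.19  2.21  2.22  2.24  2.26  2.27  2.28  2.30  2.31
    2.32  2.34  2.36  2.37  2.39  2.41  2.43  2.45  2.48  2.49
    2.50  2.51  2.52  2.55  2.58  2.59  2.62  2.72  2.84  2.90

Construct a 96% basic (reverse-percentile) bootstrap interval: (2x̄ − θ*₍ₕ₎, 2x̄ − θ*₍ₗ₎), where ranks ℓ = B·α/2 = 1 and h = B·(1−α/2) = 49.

Percentile endpoints at ranks 1 and 49: θ*₍1₎ = 1.57, θ*₍49₎ = 2.84.
Basic interval reflects these around x̄:
  lower = 2 × 2.20 − 2.84 = 1.56
  upper = 2 × 2.20 − 1.57 = 2.83

(1.56, 2.83)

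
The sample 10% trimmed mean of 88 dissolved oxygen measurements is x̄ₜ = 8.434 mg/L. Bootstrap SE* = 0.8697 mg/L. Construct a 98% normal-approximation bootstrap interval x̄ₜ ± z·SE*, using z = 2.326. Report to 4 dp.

Margin = 2.326 × 0.8697 = 2.02292
Interval: 8.434 ± 2.02292

(6.4111, 10.4569)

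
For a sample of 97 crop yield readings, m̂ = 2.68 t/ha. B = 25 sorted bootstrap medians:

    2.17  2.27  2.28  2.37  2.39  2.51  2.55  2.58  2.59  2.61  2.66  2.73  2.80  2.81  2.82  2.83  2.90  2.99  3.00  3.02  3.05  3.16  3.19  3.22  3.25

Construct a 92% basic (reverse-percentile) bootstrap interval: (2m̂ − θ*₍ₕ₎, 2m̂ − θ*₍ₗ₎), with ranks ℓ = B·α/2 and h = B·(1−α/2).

(2.14, 3.19)

Percentile endpoints at ranks 1 and 24: θ*₍1₎ = 2.17, θ*₍24₎ = 3.22.
Basic interval reflects these around m̂:
  lower = 2 × 2.68 − 3.22 = 2.14
  upper = 2 × 2.68 − 2.17 = 3.19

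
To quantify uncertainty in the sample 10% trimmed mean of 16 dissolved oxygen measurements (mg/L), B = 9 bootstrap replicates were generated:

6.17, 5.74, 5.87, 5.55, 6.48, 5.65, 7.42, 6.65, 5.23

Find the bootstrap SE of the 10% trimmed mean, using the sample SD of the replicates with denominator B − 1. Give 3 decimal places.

Bootstrap SE is the standard deviation of the 9 replicate 10% trimmed means.
Mean of replicates: (6.17 + 5.74 + 5.87 + 5.55 + 6.48 + 5.65 + 7.42 + 6.65 + 5.23) / 9 = 54.7600 / 9 = 6.0844
Sum of squared deviations: (+0.0856)² + (−0.3444)² + (−0.2144)² + (−0.5344)² + (+0.3956)² + (−0.4344)² + (+1.3356)² + (+0.5656)² + (−0.8544)² = 3.6364
Variance = 3.6364 / 8 = 0.4546
SE* = √0.4546

SE* = 0.674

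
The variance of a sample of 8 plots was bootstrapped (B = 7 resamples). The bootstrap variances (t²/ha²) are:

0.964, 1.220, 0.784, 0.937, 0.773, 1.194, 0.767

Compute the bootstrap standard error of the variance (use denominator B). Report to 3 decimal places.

SE* = 0.179

Bootstrap SE is the standard deviation of the 7 replicate variances.
Mean of replicates: (0.964 + 1.220 + 0.784 + 0.937 + 0.773 + 1.194 + 0.767) / 7 = 6.6390 / 7 = 0.9484
Sum of squared deviations: (+0.0156)² + (+0.2716)² + (−0.1644)² + (−0.0114)² + (−0.1754)² + (+0.2456)² + (−0.1814)² = 0.2252
Variance = 0.2252 / 7 = 0.0322
SE* = √0.0322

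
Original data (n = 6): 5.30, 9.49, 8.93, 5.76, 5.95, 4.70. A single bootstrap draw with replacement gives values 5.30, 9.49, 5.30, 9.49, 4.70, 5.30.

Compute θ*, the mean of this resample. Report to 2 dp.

θ* = 6.60

Mean = (5.30 + 9.49 + 5.30 + 9.49 + 4.70 + 5.30) / 6 = 39.580 / 6 = 6.60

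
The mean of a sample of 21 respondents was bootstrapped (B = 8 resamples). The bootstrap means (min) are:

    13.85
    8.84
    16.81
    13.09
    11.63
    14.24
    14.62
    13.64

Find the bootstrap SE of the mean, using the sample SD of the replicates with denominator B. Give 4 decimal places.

Bootstrap SE is the standard deviation of the 8 replicate means.
Mean of replicates: (13.85 + 8.84 + 16.81 + 13.09 + 11.63 + 14.24 + 14.62 + 13.64) / 8 = 106.72000 / 8 = 13.34000
Sum of squared deviations: (+0.51000)² + (−4.50000)² + (+3.47000)² + (−0.25000)² + (−1.71000)² + (+0.90000)² + (+1.28000)² + (+0.30000)² = 38.07600
Variance = 38.07600 / 8 = 4.75950
SE* = √4.75950

SE* = 2.1816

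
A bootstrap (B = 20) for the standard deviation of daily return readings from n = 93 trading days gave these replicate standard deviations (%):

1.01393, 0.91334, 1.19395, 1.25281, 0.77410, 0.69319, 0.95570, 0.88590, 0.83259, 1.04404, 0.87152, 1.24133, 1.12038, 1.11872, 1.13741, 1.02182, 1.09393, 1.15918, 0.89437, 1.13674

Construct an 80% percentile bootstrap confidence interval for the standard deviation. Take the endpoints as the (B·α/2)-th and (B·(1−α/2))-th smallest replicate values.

(0.77410, 1.19395)

Sorted replicates: 0.69319, 0.77410, 0.83259, 0.87152, 0.88590, 0.89437, 0.91334, 0.95570, 1.01393, 1.02182, 1.04404, 1.09393, 1.11872, 1.12038, 1.13674, 1.13741, 1.15918, 1.19395, 1.24133, 1.25281
α = 0.20; lower rank = 20 × 0.100 = 2; upper rank = 20 × 0.900 = 18.
The 2nd smallest replicate is 0.77410; the 18th is 1.19395.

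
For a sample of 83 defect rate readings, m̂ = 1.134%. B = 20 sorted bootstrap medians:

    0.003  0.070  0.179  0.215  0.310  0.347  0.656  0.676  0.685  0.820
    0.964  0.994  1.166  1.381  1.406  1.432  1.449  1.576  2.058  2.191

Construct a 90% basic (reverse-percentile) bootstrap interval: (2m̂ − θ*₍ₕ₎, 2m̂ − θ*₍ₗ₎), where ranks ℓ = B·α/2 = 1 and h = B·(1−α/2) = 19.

(0.210, 2.265)

Percentile endpoints at ranks 1 and 19: θ*₍1₎ = 0.003, θ*₍19₎ = 2.058.
Basic interval reflects these around m̂:
  lower = 2 × 1.134 − 2.058 = 0.210
  upper = 2 × 1.134 − 0.003 = 2.265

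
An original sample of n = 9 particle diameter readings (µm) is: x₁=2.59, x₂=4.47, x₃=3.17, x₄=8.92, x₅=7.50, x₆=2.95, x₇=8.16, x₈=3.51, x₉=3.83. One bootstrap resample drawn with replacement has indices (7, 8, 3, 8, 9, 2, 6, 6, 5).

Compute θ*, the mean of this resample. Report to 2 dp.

θ* = 4.45

Resample values: 8.16, 3.51, 3.17, 3.51, 3.83, 4.47, 2.95, 2.95, 7.50.
Mean = (8.16 + 3.51 + 3.17 + 3.51 + 3.83 + 4.47 + 2.95 + 2.95 + 7.50) / 9 = 40.050 / 9 = 4.45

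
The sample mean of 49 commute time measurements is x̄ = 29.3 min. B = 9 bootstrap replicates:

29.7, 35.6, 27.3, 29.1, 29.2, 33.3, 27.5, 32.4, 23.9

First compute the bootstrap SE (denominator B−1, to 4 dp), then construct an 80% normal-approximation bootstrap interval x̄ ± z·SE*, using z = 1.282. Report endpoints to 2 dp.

(24.77, 33.83)

Mean of replicates = 29.7778; sum of squared deviations = 99.8556; SE* = √(99.8556/8) = 3.5330
Margin = 1.282 × 3.5330 = 4.529
Interval: 29.3 ± 4.529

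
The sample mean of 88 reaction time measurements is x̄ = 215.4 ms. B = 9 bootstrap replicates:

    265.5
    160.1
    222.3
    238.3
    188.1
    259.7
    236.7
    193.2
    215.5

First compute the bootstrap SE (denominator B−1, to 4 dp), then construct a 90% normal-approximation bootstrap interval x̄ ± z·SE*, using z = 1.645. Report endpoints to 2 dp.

Mean of replicates = 219.9333; sum of squared deviations = 9609.4800; SE* = √(9609.4800/8) = 34.6581
Margin = 1.645 × 34.6581 = 57.013
Interval: 215.4 ± 57.013

(158.39, 272.41)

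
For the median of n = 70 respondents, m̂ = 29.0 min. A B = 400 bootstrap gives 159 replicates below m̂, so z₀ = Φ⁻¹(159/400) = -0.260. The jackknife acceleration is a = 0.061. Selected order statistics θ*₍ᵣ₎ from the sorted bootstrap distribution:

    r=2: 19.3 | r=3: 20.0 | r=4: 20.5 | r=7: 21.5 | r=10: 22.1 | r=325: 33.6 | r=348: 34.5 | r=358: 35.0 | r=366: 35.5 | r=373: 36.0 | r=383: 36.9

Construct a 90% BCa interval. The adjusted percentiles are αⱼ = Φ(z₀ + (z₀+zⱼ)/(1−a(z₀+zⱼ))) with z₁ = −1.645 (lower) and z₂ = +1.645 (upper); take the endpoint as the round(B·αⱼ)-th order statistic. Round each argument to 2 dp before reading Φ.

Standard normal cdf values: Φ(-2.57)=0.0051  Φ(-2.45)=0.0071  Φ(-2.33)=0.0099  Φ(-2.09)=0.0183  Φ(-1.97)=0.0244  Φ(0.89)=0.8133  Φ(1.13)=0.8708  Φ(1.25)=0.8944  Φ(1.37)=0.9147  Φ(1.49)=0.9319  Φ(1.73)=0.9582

(22.1, 35.0)

Lower: z₀ + z₁ = -0.260 + (-1.645) = -1.905; 1 − a(z₀+z₁) = 1 − (0.061)(-1.905) = 1.1162; argument = -0.260 + (-1.905)/1.1162 = -1.9667 → -1.97.
α₁ = Φ(-1.97) = 0.0244; rank = round(400 × 0.0244) = 10; θ*₍10₎ = 22.1.
Upper: z₀ + z₂ = 1.385; 1 − a(z₀+z₂) = 0.9155; argument = 1.2528 → 1.25; α₂ = 0.8944; rank = 358; θ*₍358₎ = 35.0.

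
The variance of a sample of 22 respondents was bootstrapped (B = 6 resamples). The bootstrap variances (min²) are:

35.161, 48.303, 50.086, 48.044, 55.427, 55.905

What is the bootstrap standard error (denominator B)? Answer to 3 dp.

SE* = 6.866

Bootstrap SE is the standard deviation of the 6 replicate variances.
Mean of replicates: (35.161 + 48.303 + 50.086 + 48.044 + 55.427 + 55.905) / 6 = 292.9260 / 6 = 48.8210
Sum of squared deviations: (−13.6600)² + (−0.5180)² + (+1.2650)² + (−0.7770)² + (+6.6060)² + (+7.0840)² = 282.8902
Variance = 282.8902 / 6 = 47.1484
SE* = √47.1484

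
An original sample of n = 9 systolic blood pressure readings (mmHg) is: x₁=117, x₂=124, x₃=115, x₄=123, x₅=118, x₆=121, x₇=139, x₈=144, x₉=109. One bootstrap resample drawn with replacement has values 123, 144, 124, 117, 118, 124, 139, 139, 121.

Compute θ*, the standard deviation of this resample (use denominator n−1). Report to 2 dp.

θ* = 10.15

Mean = 127.6667; sum of squared deviations = 824.0000
s² = 824.0000 / 8 = 103.0000
s = √103.0000 = 10.15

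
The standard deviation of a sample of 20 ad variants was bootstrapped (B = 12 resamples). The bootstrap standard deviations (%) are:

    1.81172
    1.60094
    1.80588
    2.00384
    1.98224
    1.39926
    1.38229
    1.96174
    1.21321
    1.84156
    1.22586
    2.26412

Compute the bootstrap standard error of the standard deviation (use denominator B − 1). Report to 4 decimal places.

SE* = 0.3391

Bootstrap SE is the standard deviation of the 12 replicate standard deviations.
Mean of replicates: (1.81172 + 1.60094 + 1.80588 + 2.00384 + 1.98224 + 1.39926 + 1.38229 + 1.96174 + 1.21321 + 1.84156 + 1.22586 + 2.26412) / 12 = 20.492660 / 12 = 1.707722
Sum of squared deviations: (+0.103998)² + (−0.106782)² + (+0.098158)² + (+0.296118)² + (+0.274518)² + (−0.308462)² + (−0.325432)² + (+0.254018)² + (−0.494512)² + (+0.133838)² + (−0.481862)² + (+0.556398)² = 1.264703
Variance = 1.264703 / 11 = 0.114973
SE* = √0.114973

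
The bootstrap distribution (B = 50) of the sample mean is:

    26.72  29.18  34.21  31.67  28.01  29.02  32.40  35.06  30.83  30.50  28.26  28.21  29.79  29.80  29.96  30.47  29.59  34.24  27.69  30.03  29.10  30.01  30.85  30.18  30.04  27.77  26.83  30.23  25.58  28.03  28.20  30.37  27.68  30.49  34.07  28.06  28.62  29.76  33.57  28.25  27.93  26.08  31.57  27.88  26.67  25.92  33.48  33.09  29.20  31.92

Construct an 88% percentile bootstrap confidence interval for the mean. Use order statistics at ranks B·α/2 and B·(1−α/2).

(26.08, 34.07)

Sorted replicates: 25.58, 25.92, 26.08, 26.67, 26.72, 26.83, 27.68, 27.69, 27.77, 27.88, 27.93, 28.01, 28.03, 28.06, 28.20, 28.21, 28.25, 28.26, 28.62, 29.02, 29.10, 29.18, 29.20, 29.59, 29.76, 29.79, 29.80, 29.96, 30.01, 30.03, 30.04, 30.18, 30.23, 30.37, 30.47, 30.49, 30.50, 30.83, 30.85, 31.57, 31.67, 31.92, 32.40, 33.09, 33.48, 33.57, 34.07, 34.21, 34.24, 35.06
α = 0.12; lower rank = 50 × 0.060 = 3; upper rank = 50 × 0.940 = 47.
The 3rd smallest replicate is 26.08; the 47th is 34.07.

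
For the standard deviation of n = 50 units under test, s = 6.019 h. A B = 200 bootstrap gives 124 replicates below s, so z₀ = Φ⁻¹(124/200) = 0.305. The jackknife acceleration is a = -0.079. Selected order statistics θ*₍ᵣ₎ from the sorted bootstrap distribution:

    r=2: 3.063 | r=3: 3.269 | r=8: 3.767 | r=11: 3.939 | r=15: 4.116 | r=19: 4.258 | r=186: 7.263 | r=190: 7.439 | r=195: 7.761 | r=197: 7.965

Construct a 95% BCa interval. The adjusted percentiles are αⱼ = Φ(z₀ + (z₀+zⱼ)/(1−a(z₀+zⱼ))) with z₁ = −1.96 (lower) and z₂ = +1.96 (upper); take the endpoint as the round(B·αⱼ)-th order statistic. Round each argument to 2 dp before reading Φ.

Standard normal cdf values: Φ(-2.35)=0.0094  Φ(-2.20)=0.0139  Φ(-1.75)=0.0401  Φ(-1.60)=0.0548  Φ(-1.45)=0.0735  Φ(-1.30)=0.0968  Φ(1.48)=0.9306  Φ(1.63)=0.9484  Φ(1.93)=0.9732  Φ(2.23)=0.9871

(3.939, 7.965)

Lower: z₀ + z₁ = 0.305 + (-1.960) = -1.655; 1 − a(z₀+z₁) = 1 − (-0.079)(-1.655) = 0.8693; argument = 0.305 + (-1.655)/0.8693 = -1.5989 → -1.60.
α₁ = Φ(-1.60) = 0.0548; rank = round(200 × 0.0548) = 11; θ*₍11₎ = 3.939.
Upper: z₀ + z₂ = 2.265; 1 − a(z₀+z₂) = 1.1789; argument = 2.2262 → 2.23; α₂ = 0.9871; rank = 197; θ*₍197₎ = 7.965.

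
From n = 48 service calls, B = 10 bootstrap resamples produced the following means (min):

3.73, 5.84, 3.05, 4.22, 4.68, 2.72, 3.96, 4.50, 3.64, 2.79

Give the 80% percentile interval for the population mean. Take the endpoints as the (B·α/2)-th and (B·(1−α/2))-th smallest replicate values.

(2.72, 4.68)

Sorted replicates: 2.72, 2.79, 3.05, 3.64, 3.73, 3.96, 4.22, 4.50, 4.68, 5.84
α = 0.20; lower rank = 10 × 0.100 = 1; upper rank = 10 × 0.900 = 9.
The 1st smallest replicate is 2.72; the 9th is 4.68.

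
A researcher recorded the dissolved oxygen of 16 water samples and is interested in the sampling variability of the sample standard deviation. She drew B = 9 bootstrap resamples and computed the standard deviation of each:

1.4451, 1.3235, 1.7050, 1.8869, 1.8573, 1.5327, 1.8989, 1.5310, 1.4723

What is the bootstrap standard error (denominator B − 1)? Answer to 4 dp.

Bootstrap SE is the standard deviation of the 9 replicate standard deviations.
Mean of replicates: (1.4451 + 1.3235 + 1.7050 + 1.8869 + 1.8573 + 1.5327 + 1.8989 + 1.5310 + 1.4723) / 9 = 14.65270 / 9 = 1.62808
Sum of squared deviations: (−0.18298)² + (−0.30458)² + (+0.07692)² + (+0.25882)² + (+0.22922)² + (−0.09538)² + (+0.27082)² + (−0.09708)² + (−0.15578)² = 0.36783
Variance = 0.36783 / 8 = 0.04598
SE* = √0.04598

SE* = 0.2144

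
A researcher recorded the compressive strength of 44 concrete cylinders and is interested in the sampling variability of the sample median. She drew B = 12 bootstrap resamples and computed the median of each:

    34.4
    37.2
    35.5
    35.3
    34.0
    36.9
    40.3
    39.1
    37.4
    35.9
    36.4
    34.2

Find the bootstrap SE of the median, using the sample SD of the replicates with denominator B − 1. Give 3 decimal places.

Bootstrap SE is the standard deviation of the 12 replicate medians.
Mean of replicates: (34.4 + 37.2 + 35.5 + 35.3 + 34.0 + 36.9 + 40.3 + 39.1 + 37.4 + 35.9 + 36.4 + 34.2) / 12 = 436.6000 / 12 = 36.3833
Sum of squared deviations: (−1.9833)² + (+0.8167)² + (−0.8833)² + (−1.0833)² + (−2.3833)² + (+0.5167)² + (+3.9167)² + (+2.7167)² + (+1.0167)² + (−0.4833)² + (+0.0167)² + (−2.1833)² = 41.2567
Variance = 41.2567 / 11 = 3.7506
SE* = √3.7506

SE* = 1.937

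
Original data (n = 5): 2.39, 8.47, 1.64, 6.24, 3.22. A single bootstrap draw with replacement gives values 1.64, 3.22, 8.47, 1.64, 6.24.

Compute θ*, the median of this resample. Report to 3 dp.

Sorted: 1.64, 1.64, 3.22, 6.24, 8.47
Median = middle value = 3.220

θ* = 3.220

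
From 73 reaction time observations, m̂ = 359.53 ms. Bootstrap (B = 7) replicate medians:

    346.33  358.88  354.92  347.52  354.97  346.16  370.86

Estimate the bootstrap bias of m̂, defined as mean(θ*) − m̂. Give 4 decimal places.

mean(θ*) = (346.33 + 358.88 + 354.92 + 347.52 + 354.97 + 346.16 + 370.86) / 7 = 354.23429
bias = 354.23429 − 359.53

bias = −5.2957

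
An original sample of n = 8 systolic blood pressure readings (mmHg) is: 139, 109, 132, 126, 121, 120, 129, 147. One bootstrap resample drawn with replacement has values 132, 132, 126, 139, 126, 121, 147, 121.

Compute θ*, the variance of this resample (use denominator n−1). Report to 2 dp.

θ* = 81.43

Mean = 130.5000; sum of squared deviations = 570.0000
s² = 570.0000 / 7 = 81.4286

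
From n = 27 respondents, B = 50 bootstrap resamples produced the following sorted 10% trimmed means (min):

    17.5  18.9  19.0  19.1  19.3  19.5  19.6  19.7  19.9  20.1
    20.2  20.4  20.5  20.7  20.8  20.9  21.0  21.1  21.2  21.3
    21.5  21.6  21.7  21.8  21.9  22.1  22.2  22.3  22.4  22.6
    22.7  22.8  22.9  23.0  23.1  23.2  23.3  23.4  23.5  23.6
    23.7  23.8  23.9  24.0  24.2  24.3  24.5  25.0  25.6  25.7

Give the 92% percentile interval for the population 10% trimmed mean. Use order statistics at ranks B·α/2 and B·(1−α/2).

α = 0.08; lower rank = 50 × 0.040 = 2; upper rank = 50 × 0.960 = 48.
The 2nd smallest replicate is 18.9; the 48th is 25.0.

(18.9, 25.0)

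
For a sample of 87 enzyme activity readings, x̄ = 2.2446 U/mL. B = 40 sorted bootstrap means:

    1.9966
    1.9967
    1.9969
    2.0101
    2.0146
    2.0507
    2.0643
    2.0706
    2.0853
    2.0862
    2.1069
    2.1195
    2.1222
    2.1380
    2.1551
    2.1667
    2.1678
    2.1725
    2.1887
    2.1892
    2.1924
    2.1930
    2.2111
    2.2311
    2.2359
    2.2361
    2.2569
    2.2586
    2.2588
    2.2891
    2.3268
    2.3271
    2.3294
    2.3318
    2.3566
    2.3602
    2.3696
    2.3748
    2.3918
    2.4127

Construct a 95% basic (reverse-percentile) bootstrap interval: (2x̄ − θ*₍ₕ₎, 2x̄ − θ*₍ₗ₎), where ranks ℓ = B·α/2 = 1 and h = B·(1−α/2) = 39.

Percentile endpoints at ranks 1 and 39: θ*₍1₎ = 1.9966, θ*₍39₎ = 2.3918.
Basic interval reflects these around x̄:
  lower = 2 × 2.2446 − 2.3918 = 2.0974
  upper = 2 × 2.2446 − 1.9966 = 2.4926

(2.0974, 2.4926)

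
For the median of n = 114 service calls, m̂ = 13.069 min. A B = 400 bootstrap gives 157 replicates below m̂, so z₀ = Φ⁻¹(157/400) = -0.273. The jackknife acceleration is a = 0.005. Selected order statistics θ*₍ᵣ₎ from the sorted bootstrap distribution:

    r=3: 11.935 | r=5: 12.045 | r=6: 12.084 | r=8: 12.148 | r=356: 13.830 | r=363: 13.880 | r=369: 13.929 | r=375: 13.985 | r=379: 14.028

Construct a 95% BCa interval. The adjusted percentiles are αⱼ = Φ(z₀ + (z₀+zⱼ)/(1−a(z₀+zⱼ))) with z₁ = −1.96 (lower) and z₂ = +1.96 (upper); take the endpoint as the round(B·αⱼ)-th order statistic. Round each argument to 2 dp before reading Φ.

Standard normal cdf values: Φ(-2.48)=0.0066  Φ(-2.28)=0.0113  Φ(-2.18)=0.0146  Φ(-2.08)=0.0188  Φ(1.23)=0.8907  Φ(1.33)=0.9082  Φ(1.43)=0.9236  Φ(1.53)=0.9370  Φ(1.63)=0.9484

(11.935, 13.929)

Lower: z₀ + z₁ = -0.273 + (-1.960) = -2.233; 1 − a(z₀+z₁) = 1 − (0.005)(-2.233) = 1.0112; argument = -0.273 + (-2.233)/1.0112 = -2.4813 → -2.48.
α₁ = Φ(-2.48) = 0.0066; rank = round(400 × 0.0066) = 3; θ*₍3₎ = 11.935.
Upper: z₀ + z₂ = 1.687; 1 − a(z₀+z₂) = 0.9916; argument = 1.4284 → 1.43; α₂ = 0.9236; rank = 369; θ*₍369₎ = 13.929.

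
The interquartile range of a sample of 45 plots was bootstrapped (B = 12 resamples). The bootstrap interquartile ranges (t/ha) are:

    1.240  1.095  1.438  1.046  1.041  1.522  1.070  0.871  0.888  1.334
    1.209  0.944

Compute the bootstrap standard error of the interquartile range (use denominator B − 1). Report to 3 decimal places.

Bootstrap SE is the standard deviation of the 12 replicate interquartile ranges.
Mean of replicates: (1.240 + 1.095 + 1.438 + 1.046 + 1.041 + 1.522 + 1.070 + 0.871 + 0.888 + 1.334 + 1.209 + 0.944) / 12 = 13.6980 / 12 = 1.1415
Sum of squared deviations: (+0.0985)² + (−0.0465)² + (+0.2965)² + (−0.0955)² + (−0.1005)² + (+0.3805)² + (−0.0715)² + (−0.2705)² + (−0.2535)² + (+0.1925)² + (+0.0675)² + (−0.1975)² = 0.4869
Variance = 0.4869 / 11 = 0.0443
SE* = √0.0443

SE* = 0.210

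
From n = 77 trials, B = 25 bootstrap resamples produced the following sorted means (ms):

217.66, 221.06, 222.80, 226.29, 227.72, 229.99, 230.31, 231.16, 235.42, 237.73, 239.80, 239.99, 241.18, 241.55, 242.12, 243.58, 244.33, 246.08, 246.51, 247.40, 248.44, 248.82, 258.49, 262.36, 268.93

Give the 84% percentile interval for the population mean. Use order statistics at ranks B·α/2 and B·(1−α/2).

α = 0.16; lower rank = 25 × 0.080 = 2; upper rank = 25 × 0.920 = 23.
The 2nd smallest replicate is 221.06; the 23rd is 258.49.

(221.06, 258.49)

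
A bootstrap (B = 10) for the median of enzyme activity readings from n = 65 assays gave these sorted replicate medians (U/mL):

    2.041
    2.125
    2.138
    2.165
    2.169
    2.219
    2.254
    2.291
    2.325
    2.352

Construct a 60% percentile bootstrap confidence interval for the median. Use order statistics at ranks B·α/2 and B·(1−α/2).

α = 0.40; lower rank = 10 × 0.200 = 2; upper rank = 10 × 0.800 = 8.
The 2nd smallest replicate is 2.125; the 8th is 2.291.

(2.125, 2.291)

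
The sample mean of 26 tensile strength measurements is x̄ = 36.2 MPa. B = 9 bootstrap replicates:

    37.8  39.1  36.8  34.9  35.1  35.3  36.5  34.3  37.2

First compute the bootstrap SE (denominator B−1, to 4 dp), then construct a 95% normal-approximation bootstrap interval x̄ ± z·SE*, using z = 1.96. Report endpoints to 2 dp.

(33.13, 39.27)

Mean of replicates = 36.3333; sum of squared deviations = 19.5800; SE* = √(19.5800/8) = 1.5644
Margin = 1.96 × 1.5644 = 3.066
Interval: 36.2 ± 3.066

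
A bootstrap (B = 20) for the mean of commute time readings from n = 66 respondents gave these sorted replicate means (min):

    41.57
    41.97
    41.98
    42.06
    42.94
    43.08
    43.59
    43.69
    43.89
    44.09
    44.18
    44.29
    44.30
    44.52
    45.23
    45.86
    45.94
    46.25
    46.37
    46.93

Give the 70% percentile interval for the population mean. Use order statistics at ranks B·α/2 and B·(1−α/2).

α = 0.30; lower rank = 20 × 0.150 = 3; upper rank = 20 × 0.850 = 17.
The 3rd smallest replicate is 41.98; the 17th is 45.94.

(41.98, 45.94)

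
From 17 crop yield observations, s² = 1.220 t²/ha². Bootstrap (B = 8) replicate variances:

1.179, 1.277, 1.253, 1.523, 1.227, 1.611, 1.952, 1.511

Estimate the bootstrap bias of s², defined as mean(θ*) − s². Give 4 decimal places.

mean(θ*) = (1.179 + 1.277 + 1.253 + 1.523 + 1.227 + 1.611 + 1.952 + 1.511) / 8 = 1.44162
bias = 1.44162 − 1.220

bias = +0.2216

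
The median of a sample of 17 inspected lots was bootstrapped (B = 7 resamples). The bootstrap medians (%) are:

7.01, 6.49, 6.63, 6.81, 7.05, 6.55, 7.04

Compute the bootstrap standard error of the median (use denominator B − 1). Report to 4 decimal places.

SE* = 0.2421

Bootstrap SE is the standard deviation of the 7 replicate medians.
Mean of replicates: (7.01 + 6.49 + 6.63 + 6.81 + 7.05 + 6.55 + 7.04) / 7 = 47.58000 / 7 = 6.79714
Sum of squared deviations: (+0.21286)² + (−0.30714)² + (−0.16714)² + (+0.01286)² + (+0.25286)² + (−0.24714)² + (+0.24286)² = 0.35174
Variance = 0.35174 / 6 = 0.05862
SE* = √0.05862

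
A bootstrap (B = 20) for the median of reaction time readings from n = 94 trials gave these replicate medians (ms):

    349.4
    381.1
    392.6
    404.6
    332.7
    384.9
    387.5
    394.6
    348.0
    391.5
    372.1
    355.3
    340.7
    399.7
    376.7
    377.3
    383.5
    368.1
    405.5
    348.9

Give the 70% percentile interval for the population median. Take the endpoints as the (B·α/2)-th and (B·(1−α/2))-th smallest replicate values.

(348.0, 394.6)

Sorted replicates: 332.7, 340.7, 348.0, 348.9, 349.4, 355.3, 368.1, 372.1, 376.7, 377.3, 381.1, 383.5, 384.9, 387.5, 391.5, 392.6, 394.6, 399.7, 404.6, 405.5
α = 0.30; lower rank = 20 × 0.150 = 3; upper rank = 20 × 0.850 = 17.
The 3rd smallest replicate is 348.0; the 17th is 394.6.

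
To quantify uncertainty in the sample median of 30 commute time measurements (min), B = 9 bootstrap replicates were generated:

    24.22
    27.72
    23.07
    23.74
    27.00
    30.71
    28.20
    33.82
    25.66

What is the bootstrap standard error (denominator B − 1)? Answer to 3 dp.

Bootstrap SE is the standard deviation of the 9 replicate medians.
Mean of replicates: (24.22 + 27.72 + 23.07 + 23.74 + 27.00 + 30.71 + 28.20 + 33.82 + 25.66) / 9 = 244.1400 / 9 = 27.1267
Sum of squared deviations: (−2.9067)² + (+0.5933)² + (−4.0567)² + (−3.3867)² + (−0.1267)² + (+3.5833)² + (+1.0733)² + (+6.6933)² + (−1.4667)² = 97.6870
Variance = 97.6870 / 8 = 12.2109
SE* = √12.2109

SE* = 3.494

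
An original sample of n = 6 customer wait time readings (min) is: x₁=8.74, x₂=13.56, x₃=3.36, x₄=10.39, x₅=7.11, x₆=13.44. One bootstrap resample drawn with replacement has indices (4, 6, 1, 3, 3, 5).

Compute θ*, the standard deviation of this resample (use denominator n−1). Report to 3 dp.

θ* = 3.982

Resample values: 10.39, 13.44, 8.74, 3.36, 3.36, 7.11.
Mean = 7.7333; sum of squared deviations = 79.2779
s² = 79.2779 / 5 = 15.8556
s = √15.8556 = 3.982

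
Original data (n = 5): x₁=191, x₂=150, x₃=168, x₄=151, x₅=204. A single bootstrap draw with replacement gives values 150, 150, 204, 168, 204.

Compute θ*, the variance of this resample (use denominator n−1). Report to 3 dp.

θ* = 745.200

Mean = 175.2000; sum of squared deviations = 2980.8000
s² = 2980.8000 / 4 = 745.2000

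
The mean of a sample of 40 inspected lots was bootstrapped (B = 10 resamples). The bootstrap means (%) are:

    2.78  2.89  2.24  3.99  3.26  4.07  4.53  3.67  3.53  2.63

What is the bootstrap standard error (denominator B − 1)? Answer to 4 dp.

Bootstrap SE is the standard deviation of the 10 replicate means.
Mean of replicates: (2.78 + 2.89 + 2.24 + 3.99 + 3.26 + 4.07 + 4.53 + 3.67 + 3.53 + 2.63) / 10 = 33.59000 / 10 = 3.35900
Sum of squared deviations: (−0.57900)² + (−0.46900)² + (−1.11900)² + (+0.63100)² + (−0.09900)² + (+0.71100)² + (+1.17100)² + (+0.31100)² + (+0.17100)² + (−0.72900)² = 4.74949
Variance = 4.74949 / 9 = 0.52772
SE* = √0.52772

SE* = 0.7264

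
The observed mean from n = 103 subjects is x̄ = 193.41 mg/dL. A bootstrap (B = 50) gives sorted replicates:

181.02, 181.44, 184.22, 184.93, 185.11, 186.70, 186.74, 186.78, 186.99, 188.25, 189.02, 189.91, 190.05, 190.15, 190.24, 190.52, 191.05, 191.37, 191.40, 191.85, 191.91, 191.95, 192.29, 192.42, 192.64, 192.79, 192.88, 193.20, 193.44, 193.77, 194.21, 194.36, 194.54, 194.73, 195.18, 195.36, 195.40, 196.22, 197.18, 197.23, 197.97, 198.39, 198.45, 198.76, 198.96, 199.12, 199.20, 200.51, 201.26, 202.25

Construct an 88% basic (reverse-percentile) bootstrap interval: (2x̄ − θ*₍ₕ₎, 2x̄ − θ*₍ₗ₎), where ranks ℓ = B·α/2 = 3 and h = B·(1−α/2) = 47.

Percentile endpoints at ranks 3 and 47: θ*₍3₎ = 184.22, θ*₍47₎ = 199.20.
Basic interval reflects these around x̄:
  lower = 2 × 193.41 − 199.20 = 187.62
  upper = 2 × 193.41 − 184.22 = 202.60

(187.62, 202.60)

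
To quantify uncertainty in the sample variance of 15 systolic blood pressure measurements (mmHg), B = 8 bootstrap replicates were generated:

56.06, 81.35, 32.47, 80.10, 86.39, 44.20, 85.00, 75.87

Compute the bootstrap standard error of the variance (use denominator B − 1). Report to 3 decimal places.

SE* = 20.648

Bootstrap SE is the standard deviation of the 8 replicate variances.
Mean of replicates: (56.06 + 81.35 + 32.47 + 80.10 + 86.39 + 44.20 + 85.00 + 75.87) / 8 = 541.4400 / 8 = 67.6800
Sum of squared deviations: (−11.6200)² + (+13.6700)² + (−35.2100)² + (+12.4200)² + (+18.7100)² + (−23.4800)² + (+17.3200)² + (+8.1900)² = 2984.3268
Variance = 2984.3268 / 7 = 426.3324
SE* = √426.3324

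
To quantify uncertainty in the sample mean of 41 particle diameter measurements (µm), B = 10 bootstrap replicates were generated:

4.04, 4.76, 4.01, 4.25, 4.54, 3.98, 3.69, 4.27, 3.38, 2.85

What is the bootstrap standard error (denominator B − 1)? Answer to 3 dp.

SE* = 0.558

Bootstrap SE is the standard deviation of the 10 replicate means.
Mean of replicates: (4.04 + 4.76 + 4.01 + 4.25 + 4.54 + 3.98 + 3.69 + 4.27 + 3.38 + 2.85) / 10 = 39.7700 / 10 = 3.9770
Sum of squared deviations: (+0.0630)² + (+0.7830)² + (+0.0330)² + (+0.2730)² + (+0.5630)² + (+0.0030)² + (−0.2870)² + (+0.2930)² + (−0.5970)² + (−1.1270)² = 2.8044
Variance = 2.8044 / 9 = 0.3116
SE* = √0.3116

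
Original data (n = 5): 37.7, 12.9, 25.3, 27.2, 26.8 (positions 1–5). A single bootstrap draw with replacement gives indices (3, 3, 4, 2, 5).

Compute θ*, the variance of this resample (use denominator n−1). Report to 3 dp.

θ* = 35.855

Resample values: 25.3, 25.3, 27.2, 12.9, 26.8.
Mean = 23.5000; sum of squared deviations = 143.4200
s² = 143.4200 / 4 = 35.8550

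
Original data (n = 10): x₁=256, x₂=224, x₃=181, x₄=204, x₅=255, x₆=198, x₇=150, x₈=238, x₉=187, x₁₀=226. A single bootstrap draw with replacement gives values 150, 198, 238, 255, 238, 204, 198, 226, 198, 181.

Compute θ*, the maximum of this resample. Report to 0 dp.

Maximum = 255

θ* = 255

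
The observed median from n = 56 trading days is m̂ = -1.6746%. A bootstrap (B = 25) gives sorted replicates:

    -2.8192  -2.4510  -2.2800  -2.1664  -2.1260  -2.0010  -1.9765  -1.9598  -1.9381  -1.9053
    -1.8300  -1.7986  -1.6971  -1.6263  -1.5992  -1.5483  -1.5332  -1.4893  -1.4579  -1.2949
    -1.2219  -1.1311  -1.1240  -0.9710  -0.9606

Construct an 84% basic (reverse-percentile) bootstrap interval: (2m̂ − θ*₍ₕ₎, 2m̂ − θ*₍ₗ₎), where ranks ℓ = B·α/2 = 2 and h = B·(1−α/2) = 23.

(-2.2252, -0.8982)

Percentile endpoints at ranks 2 and 23: θ*₍2₎ = -2.4510, θ*₍23₎ = -1.1240.
Basic interval reflects these around m̂:
  lower = 2 × -1.6746 − -1.1240 = -2.2252
  upper = 2 × -1.6746 − -2.4510 = -0.8982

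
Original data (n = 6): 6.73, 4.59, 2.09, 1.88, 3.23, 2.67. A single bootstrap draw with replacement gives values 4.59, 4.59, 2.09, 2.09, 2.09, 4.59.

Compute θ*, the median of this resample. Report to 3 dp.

Sorted: 2.09, 2.09, 2.09, 4.59, 4.59, 4.59
Median = average of the two middle values = 3.340

θ* = 3.340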